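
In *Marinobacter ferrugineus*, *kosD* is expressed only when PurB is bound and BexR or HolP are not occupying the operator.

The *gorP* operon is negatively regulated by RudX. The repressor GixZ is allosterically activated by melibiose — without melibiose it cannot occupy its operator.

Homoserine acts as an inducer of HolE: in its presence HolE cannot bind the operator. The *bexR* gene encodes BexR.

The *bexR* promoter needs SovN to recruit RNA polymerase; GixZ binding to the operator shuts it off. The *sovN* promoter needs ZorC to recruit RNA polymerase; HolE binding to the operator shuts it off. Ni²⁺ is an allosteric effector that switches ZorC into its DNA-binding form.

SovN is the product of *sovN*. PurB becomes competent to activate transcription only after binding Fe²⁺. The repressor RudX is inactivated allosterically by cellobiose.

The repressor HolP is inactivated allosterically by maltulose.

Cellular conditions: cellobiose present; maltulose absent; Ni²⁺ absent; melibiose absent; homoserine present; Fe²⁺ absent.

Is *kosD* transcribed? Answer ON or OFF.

OFF

Melibiose is absent, so GixZ is inactive.
Homoserine is present, so HolE is inactive.
Ni²⁺ is absent, so ZorC is inactive.
Required activator ZorC is absent, so *sovN* is not transcribed.
So SovN is not produced.
Required activator SovN is absent, so *bexR* is not transcribed.
So BexR is not produced.
Fe²⁺ is absent, so PurB is inactive.
Maltulose is absent, so HolP is active.
With repressor HolP bound, *kosD* is not transcribed.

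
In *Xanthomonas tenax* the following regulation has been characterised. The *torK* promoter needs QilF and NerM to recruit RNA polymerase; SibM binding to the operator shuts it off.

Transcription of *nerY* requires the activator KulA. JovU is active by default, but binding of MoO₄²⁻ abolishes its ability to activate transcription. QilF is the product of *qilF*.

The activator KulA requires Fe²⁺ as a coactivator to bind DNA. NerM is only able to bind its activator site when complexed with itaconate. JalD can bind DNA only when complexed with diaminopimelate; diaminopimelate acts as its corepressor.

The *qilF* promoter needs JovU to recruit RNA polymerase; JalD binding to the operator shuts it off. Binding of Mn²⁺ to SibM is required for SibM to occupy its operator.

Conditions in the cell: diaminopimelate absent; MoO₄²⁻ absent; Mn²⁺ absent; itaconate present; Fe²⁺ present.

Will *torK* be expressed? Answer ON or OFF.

ON

Mn²⁺ is absent, so SibM is inactive.
MoO₄²⁻ is absent, so JovU is active.
Diaminopimelate is absent, so JalD is inactive.
No repressor is bound and JovU is active, so *qilF* is transcribed.
So QilF is produced and active.
Itaconate is present, so NerM is active.
No repressor is bound and QilF and NerM are active, so *torK* is transcribed.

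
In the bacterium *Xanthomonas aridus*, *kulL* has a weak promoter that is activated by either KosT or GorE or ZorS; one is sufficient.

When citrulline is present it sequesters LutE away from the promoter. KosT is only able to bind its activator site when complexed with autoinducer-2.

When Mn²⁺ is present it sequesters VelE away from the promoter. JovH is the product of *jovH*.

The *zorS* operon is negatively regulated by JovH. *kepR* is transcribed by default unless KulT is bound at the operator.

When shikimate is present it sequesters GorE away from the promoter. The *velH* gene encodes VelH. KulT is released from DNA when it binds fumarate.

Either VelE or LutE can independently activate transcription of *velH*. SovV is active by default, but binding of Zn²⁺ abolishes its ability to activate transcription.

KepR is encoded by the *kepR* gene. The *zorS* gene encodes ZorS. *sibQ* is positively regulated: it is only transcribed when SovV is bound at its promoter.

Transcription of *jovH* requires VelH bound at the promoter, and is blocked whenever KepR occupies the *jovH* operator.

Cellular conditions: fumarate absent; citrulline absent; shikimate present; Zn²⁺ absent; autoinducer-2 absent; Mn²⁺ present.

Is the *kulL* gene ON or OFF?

OFF

Autoinducer-2 is absent, so KosT is inactive.
Shikimate is present, so GorE is inactive.
Mn²⁺ is present, so VelE is inactive.
Citrulline is absent, so LutE is active.
Activator LutE is present, so *velH* is transcribed.
So VelH is produced and active.
Fumarate is absent, so KulT is active.
With repressor KulT bound, *kepR* is not transcribed.
So KepR is not produced.
No repressor is bound and VelH is active, so *jovH* is transcribed.
So JovH is produced and active.
With repressor JovH bound, *zorS* is not transcribed.
So ZorS is not produced.
No activator is available at the *kulL* promoter, so *kulL* is not transcribed.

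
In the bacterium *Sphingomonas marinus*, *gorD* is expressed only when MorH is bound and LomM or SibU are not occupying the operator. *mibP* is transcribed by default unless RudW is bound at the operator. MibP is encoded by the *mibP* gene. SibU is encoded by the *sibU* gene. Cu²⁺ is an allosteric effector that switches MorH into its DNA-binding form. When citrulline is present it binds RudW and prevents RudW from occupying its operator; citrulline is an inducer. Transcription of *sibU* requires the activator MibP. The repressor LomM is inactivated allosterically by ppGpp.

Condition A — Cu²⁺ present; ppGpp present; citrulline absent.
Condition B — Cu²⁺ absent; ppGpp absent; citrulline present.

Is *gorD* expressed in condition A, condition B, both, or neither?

A only

Condition A:
Cu²⁺ is present, so MorH is active.
ppGpp is present, so LomM is inactive.
Citrulline is absent, so RudW is active.
With repressor RudW bound, *mibP* is not transcribed.
So MibP is not produced.
Required activator MibP is absent, so *sibU* is not transcribed.
So SibU is not produced.
No repressor is bound and MorH is active, so *gorD* is transcribed.
→ *gorD* is ON in A.
Condition B:
Cu²⁺ is absent, so MorH is inactive.
ppGpp is absent, so LomM is active.
Citrulline is present, so RudW is inactive.
With no repressor bound, *mibP* is transcribed.
So MibP is produced and active.
No repressor is bound and MibP is active, so *sibU* is transcribed.
So SibU is produced and active.
With repressor LomM bound, *gorD* is not transcribed.
→ *gorD* is OFF in B.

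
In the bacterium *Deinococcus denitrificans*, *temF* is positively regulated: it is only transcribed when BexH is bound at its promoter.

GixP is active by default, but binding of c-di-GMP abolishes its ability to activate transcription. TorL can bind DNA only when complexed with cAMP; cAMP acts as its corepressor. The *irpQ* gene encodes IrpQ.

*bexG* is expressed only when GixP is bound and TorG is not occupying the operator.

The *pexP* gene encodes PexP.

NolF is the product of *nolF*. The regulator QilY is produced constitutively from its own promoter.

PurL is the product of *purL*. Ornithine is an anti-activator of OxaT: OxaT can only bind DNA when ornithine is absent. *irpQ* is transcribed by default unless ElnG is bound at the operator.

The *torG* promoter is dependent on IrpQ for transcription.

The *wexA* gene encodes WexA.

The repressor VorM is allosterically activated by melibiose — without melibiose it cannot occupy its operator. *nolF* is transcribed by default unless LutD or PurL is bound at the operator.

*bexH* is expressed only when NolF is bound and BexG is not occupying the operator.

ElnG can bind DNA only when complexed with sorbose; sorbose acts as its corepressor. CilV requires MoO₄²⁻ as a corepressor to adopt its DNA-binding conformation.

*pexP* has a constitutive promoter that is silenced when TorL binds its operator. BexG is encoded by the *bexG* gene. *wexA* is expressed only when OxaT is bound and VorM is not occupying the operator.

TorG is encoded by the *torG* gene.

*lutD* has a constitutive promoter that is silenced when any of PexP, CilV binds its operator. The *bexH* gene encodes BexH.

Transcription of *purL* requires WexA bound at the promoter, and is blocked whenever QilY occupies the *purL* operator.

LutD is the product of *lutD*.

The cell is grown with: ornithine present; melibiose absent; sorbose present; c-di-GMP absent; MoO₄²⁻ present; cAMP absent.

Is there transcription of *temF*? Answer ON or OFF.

OFF

cAMP is absent, so TorL is inactive.
With no repressor bound, *pexP* is transcribed.
So PexP is produced and active.
MoO₄²⁻ is present, so CilV is active.
With repressor PexP bound, *lutD* is not transcribed.
So LutD is not produced.
Ornithine is present, so OxaT is inactive.
Melibiose is absent, so VorM is inactive.
Required activator OxaT is absent, so *wexA* is not transcribed.
So WexA is not produced.
QilY is produced constitutively and is active.
With repressor QilY bound, *purL* is not transcribed.
So PurL is not produced.
With no repressor bound, *nolF* is transcribed.
So NolF is produced and active.
Sorbose is present, so ElnG is active.
With repressor ElnG bound, *irpQ* is not transcribed.
So IrpQ is not produced.
Required activator IrpQ is absent, so *torG* is not transcribed.
So TorG is not produced.
c-di-GMP is absent, so GixP is active.
No repressor is bound and GixP is active, so *bexG* is transcribed.
So BexG is produced and active.
With repressor BexG bound, *bexH* is not transcribed.
So BexH is not produced.
Required activator BexH is absent, so *temF* is not transcribed.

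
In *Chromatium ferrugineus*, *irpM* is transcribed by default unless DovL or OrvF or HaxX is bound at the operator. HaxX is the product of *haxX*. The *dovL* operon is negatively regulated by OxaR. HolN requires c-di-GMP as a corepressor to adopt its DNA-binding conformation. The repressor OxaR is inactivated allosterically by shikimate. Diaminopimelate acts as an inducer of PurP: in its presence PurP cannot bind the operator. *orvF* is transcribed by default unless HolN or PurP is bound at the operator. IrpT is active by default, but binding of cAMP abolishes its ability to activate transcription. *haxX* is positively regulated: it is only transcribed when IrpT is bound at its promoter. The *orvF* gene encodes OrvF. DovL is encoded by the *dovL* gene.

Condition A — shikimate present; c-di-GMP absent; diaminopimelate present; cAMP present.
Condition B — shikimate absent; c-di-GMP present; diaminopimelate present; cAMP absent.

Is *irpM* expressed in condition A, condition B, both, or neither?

neither

Condition A:
Shikimate is present, so OxaR is inactive.
With no repressor bound, *dovL* is transcribed.
So DovL is produced and active.
c-di-GMP is absent, so HolN is inactive.
Diaminopimelate is present, so PurP is inactive.
With no repressor bound, *orvF* is transcribed.
So OrvF is produced and active.
cAMP is present, so IrpT is inactive.
Required activator IrpT is absent, so *haxX* is not transcribed.
So HaxX is not produced.
With repressor DovL bound, *irpM* is not transcribed.
→ *irpM* is OFF in A.
Condition B:
Shikimate is absent, so OxaR is active.
With repressor OxaR bound, *dovL* is not transcribed.
So DovL is not produced.
c-di-GMP is present, so HolN is active.
Diaminopimelate is present, so PurP is inactive.
With repressor HolN bound, *orvF* is not transcribed.
So OrvF is not produced.
cAMP is absent, so IrpT is active.
No repressor is bound and IrpT is active, so *haxX* is transcribed.
So HaxX is produced and active.
With repressor HaxX bound, *irpM* is not transcribed.
→ *irpM* is OFF in B.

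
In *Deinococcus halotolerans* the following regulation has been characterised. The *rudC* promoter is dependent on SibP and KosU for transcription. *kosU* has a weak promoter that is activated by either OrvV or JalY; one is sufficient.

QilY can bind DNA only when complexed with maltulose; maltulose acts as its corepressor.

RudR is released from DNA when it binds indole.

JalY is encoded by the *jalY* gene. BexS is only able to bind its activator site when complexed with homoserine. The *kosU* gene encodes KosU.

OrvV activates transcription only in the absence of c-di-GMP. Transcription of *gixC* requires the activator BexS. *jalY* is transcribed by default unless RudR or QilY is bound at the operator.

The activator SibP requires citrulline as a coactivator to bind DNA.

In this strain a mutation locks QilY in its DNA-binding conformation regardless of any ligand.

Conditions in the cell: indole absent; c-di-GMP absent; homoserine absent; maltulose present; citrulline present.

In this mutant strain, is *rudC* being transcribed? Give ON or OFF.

ON

Citrulline is present, so SibP is active.
c-di-GMP is absent, so OrvV is active.
Indole is absent, so RudR is active.
QilY is constitutively active in this strain.
With repressor RudR bound, *jalY* is not transcribed.
So JalY is not produced.
Activator OrvV is present, so *kosU* is transcribed.
So KosU is produced and active.
No repressor is bound and SibP and KosU are active, so *rudC* is transcribed.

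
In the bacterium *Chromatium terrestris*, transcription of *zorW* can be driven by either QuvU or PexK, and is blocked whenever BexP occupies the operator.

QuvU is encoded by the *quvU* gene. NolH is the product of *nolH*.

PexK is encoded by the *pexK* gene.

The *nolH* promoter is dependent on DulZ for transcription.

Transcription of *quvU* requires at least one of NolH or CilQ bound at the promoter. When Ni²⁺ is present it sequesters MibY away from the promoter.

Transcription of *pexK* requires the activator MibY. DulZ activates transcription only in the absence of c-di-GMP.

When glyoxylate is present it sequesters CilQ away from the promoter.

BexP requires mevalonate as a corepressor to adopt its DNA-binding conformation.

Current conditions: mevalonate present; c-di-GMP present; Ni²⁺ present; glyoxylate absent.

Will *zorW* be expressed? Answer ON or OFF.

c-di-GMP is present, so DulZ is inactive.
Required activator DulZ is absent, so *nolH* is not transcribed.
So NolH is not produced.
Glyoxylate is absent, so CilQ is active.
Activator CilQ is present, so *quvU* is transcribed.
So QuvU is produced and active.
Mevalonate is present, so BexP is active.
Ni²⁺ is present, so MibY is inactive.
Required activator MibY is absent, so *pexK* is not transcribed.
So PexK is not produced.
With repressor BexP bound, *zorW* is not transcribed.

OFF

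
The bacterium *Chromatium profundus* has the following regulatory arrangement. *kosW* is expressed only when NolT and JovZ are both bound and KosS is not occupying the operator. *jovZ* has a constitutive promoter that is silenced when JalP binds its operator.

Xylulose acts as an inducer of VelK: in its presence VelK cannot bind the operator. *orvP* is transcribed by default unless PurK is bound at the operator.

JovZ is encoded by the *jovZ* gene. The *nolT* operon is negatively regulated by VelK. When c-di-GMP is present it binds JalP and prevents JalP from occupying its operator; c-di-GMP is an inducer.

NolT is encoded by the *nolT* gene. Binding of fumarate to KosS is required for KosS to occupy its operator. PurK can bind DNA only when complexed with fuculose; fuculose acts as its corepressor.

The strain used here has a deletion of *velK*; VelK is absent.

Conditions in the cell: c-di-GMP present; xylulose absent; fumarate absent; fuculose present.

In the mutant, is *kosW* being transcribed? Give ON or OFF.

Fumarate is absent, so KosS is inactive.
VelK is non-functional in this strain, so it has no effect.
With no repressor bound, *nolT* is transcribed.
So NolT is produced and active.
c-di-GMP is present, so JalP is inactive.
With no repressor bound, *jovZ* is transcribed.
So JovZ is produced and active.
No repressor is bound and NolT and JovZ are active, so *kosW* is transcribed.

ON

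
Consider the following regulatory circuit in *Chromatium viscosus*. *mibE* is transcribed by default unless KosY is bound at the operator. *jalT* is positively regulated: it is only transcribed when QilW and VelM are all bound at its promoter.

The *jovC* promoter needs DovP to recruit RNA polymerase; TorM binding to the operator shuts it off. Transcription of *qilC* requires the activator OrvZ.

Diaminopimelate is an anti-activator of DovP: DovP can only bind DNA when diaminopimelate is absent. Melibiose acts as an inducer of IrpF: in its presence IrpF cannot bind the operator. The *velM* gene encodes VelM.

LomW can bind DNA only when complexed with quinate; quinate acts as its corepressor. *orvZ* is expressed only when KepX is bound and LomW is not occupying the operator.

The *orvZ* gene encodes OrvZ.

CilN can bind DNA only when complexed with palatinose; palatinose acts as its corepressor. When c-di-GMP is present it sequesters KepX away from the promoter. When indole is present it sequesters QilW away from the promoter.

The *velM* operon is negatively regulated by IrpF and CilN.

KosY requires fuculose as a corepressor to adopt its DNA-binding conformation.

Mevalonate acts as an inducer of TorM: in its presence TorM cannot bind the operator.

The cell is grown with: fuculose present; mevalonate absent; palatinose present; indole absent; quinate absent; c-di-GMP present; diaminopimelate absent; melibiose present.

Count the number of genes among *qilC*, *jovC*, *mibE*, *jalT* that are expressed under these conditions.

0

Quinate is absent, so LomW is inactive.
c-di-GMP is present, so KepX is inactive.
Required activator KepX is absent, so *orvZ* is not transcribed.
So OrvZ is not produced.
Required activator OrvZ is absent, so *qilC* is not transcribed.
→ *qilC* is OFF.
Diaminopimelate is absent, so DovP is active.
Mevalonate is absent, so TorM is active.
With repressor TorM bound, *jovC* is not transcribed.
→ *jovC* is OFF.
Fuculose is present, so KosY is active.
With repressor KosY bound, *mibE* is not transcribed.
→ *mibE* is OFF.
Indole is absent, so QilW is active.
Melibiose is present, so IrpF is inactive.
Palatinose is present, so CilN is active.
With repressor CilN bound, *velM* is not transcribed.
So VelM is not produced.
Required activator VelM is absent, so *jalT* is not transcribed.
→ *jalT* is OFF.
0 of the 4 genes are transcribed.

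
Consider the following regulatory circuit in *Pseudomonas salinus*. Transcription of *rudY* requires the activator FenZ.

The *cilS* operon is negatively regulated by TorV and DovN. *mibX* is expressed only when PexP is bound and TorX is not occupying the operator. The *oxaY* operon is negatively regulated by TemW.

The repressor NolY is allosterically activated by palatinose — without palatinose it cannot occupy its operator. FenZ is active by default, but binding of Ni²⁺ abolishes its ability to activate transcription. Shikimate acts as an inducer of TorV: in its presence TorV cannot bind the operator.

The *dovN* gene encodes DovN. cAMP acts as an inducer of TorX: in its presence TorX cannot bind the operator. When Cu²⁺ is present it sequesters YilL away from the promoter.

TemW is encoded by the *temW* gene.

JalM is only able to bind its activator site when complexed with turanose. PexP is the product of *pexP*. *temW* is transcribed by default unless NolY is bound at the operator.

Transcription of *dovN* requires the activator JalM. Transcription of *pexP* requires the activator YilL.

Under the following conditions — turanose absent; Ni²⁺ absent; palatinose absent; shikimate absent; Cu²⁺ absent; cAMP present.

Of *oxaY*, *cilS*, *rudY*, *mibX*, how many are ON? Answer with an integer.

Palatinose is absent, so NolY is inactive.
With no repressor bound, *temW* is transcribed.
So TemW is produced and active.
With repressor TemW bound, *oxaY* is not transcribed.
→ *oxaY* is OFF.
Shikimate is absent, so TorV is active.
Turanose is absent, so JalM is inactive.
Required activator JalM is absent, so *dovN* is not transcribed.
So DovN is not produced.
With repressor TorV bound, *cilS* is not transcribed.
→ *cilS* is OFF.
Ni²⁺ is absent, so FenZ is active.
No repressor is bound and FenZ is active, so *rudY* is transcribed.
→ *rudY* is ON.
cAMP is present, so TorX is inactive.
Cu²⁺ is absent, so YilL is active.
No repressor is bound and YilL is active, so *pexP* is transcribed.
So PexP is produced and active.
No repressor is bound and PexP is active, so *mibX* is transcribed.
→ *mibX* is ON.
2 of the 4 genes are transcribed.

2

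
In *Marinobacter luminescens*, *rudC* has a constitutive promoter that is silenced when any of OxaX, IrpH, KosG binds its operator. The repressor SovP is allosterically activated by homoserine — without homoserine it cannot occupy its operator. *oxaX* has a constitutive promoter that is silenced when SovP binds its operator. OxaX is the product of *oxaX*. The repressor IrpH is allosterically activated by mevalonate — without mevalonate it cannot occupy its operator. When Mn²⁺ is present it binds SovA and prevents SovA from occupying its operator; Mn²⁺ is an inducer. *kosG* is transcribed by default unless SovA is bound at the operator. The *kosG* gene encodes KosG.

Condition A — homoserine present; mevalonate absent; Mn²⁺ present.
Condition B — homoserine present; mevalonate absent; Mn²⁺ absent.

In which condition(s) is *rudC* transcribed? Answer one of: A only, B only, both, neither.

Condition A:
Homoserine is present, so SovP is active.
With repressor SovP bound, *oxaX* is not transcribed.
So OxaX is not produced.
Mevalonate is absent, so IrpH is inactive.
Mn²⁺ is present, so SovA is inactive.
With no repressor bound, *kosG* is transcribed.
So KosG is produced and active.
With repressor KosG bound, *rudC* is not transcribed.
→ *rudC* is OFF in A.
Condition B:
Homoserine is present, so SovP is active.
With repressor SovP bound, *oxaX* is not transcribed.
So OxaX is not produced.
Mevalonate is absent, so IrpH is inactive.
Mn²⁺ is absent, so SovA is active.
With repressor SovA bound, *kosG* is not transcribed.
So KosG is not produced.
With no repressor bound, *rudC* is transcribed.
→ *rudC* is ON in B.

B only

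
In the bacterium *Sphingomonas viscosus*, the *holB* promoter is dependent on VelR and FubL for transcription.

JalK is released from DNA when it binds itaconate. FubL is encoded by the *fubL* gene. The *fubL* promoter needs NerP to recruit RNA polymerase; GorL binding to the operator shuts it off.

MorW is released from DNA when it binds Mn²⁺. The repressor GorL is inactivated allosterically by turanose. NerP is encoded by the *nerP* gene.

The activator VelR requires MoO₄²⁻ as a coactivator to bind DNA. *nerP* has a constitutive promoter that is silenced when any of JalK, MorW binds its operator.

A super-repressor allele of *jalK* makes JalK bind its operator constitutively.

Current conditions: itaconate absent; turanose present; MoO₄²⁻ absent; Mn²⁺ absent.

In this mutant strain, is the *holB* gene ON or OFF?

MoO₄²⁻ is absent, so VelR is inactive.
Turanose is present, so GorL is inactive.
JalK is constitutively active in this strain.
Mn²⁺ is absent, so MorW is active.
With repressor JalK bound, *nerP* is not transcribed.
So NerP is not produced.
Required activator NerP is absent, so *fubL* is not transcribed.
So FubL is not produced.
Required activator VelR is absent, so *holB* is not transcribed.

OFF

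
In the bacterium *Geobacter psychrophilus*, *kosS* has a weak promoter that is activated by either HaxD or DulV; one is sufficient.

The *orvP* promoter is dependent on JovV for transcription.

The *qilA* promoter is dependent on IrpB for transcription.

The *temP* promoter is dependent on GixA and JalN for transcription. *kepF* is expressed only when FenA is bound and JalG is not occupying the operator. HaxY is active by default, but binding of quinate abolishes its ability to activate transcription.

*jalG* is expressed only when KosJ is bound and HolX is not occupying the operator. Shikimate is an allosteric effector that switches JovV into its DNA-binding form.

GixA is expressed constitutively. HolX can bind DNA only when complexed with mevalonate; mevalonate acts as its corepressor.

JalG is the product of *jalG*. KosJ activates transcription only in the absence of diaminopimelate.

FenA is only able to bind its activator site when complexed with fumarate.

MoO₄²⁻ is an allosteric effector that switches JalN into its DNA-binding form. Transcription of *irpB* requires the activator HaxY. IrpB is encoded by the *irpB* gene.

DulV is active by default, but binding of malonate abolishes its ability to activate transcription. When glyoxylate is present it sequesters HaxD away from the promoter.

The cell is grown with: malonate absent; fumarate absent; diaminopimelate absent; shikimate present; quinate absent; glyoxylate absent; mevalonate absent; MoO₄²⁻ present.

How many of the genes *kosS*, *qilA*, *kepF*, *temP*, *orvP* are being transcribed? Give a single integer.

4

Glyoxylate is absent, so HaxD is active.
Malonate is absent, so DulV is active.
Activator HaxD is present, so *kosS* is transcribed.
→ *kosS* is ON.
Quinate is absent, so HaxY is active.
No repressor is bound and HaxY is active, so *irpB* is transcribed.
So IrpB is produced and active.
No repressor is bound and IrpB is active, so *qilA* is transcribed.
→ *qilA* is ON.
Mevalonate is absent, so HolX is inactive.
Diaminopimelate is absent, so KosJ is active.
No repressor is bound and KosJ is active, so *jalG* is transcribed.
So JalG is produced and active.
Fumarate is absent, so FenA is inactive.
With repressor JalG bound, *kepF* is not transcribed.
→ *kepF* is OFF.
GixA is produced constitutively and is active.
MoO₄²⁻ is present, so JalN is active.
No repressor is bound and GixA and JalN are active, so *temP* is transcribed.
→ *temP* is ON.
Shikimate is present, so JovV is active.
No repressor is bound and JovV is active, so *orvP* is transcribed.
→ *orvP* is ON.
4 of the 5 genes are transcribed.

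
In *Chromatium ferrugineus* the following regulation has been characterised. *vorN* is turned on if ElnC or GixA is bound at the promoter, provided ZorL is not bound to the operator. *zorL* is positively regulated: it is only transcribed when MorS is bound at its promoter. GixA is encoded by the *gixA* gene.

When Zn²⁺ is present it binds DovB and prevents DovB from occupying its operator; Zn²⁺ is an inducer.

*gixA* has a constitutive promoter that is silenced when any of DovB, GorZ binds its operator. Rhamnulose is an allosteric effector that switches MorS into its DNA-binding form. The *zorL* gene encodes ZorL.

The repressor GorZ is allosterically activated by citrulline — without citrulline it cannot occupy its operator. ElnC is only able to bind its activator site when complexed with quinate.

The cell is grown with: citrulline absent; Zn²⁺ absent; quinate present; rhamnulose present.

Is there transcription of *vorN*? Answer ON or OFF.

Rhamnulose is present, so MorS is active.
No repressor is bound and MorS is active, so *zorL* is transcribed.
So ZorL is produced and active.
Quinate is present, so ElnC is active.
Zn²⁺ is absent, so DovB is active.
Citrulline is absent, so GorZ is inactive.
With repressor DovB bound, *gixA* is not transcribed.
So GixA is not produced.
With repressor ZorL bound, *vorN* is not transcribed.

OFF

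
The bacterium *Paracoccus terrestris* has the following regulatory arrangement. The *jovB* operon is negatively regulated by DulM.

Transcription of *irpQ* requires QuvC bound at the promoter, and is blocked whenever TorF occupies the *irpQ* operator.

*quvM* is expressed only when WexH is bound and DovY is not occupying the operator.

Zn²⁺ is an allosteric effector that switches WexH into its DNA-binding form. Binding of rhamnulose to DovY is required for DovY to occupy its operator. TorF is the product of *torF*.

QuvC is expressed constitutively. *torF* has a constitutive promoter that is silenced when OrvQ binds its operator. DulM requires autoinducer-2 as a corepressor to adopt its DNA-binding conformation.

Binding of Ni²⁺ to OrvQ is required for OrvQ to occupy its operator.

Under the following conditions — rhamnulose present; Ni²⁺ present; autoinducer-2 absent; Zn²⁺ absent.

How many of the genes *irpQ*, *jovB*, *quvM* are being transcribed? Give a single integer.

2

Ni²⁺ is present, so OrvQ is active.
With repressor OrvQ bound, *torF* is not transcribed.
So TorF is not produced.
QuvC is produced constitutively and is active.
No repressor is bound and QuvC is active, so *irpQ* is transcribed.
→ *irpQ* is ON.
Autoinducer-2 is absent, so DulM is inactive.
With no repressor bound, *jovB* is transcribed.
→ *jovB* is ON.
Zn²⁺ is absent, so WexH is inactive.
Rhamnulose is present, so DovY is active.
With repressor DovY bound, *quvM* is not transcribed.
→ *quvM* is OFF.
2 of the 3 genes are transcribed.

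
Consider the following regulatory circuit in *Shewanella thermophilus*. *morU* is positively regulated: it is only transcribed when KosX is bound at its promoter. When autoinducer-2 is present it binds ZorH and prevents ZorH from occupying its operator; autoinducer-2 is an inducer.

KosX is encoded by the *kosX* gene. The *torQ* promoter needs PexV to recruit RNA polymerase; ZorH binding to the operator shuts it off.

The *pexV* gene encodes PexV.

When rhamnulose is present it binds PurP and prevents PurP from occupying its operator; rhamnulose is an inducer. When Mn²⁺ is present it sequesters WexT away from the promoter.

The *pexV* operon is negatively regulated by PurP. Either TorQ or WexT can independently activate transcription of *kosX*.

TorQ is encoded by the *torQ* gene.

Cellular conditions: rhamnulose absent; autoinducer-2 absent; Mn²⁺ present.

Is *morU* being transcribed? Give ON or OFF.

Rhamnulose is absent, so PurP is active.
With repressor PurP bound, *pexV* is not transcribed.
So PexV is not produced.
Autoinducer-2 is absent, so ZorH is active.
With repressor ZorH bound, *torQ* is not transcribed.
So TorQ is not produced.
Mn²⁺ is present, so WexT is inactive.
No activator is available at the *kosX* promoter, so *kosX* is not transcribed.
So KosX is not produced.
Required activator KosX is absent, so *morU* is not transcribed.

OFF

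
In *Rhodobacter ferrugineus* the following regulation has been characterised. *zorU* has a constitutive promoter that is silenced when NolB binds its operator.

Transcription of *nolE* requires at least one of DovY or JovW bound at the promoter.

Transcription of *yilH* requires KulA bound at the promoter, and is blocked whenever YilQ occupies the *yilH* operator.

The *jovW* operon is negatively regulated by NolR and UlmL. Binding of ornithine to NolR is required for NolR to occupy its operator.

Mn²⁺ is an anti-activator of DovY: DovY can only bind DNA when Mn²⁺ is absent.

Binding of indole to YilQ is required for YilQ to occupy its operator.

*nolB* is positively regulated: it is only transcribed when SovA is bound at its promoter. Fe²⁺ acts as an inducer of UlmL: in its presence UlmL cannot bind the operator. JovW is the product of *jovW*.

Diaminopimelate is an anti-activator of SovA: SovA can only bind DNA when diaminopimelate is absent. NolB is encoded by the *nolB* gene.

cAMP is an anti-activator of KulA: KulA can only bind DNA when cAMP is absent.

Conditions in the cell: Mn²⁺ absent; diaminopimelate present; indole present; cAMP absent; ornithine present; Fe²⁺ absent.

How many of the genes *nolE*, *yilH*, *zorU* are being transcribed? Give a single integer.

2

Mn²⁺ is absent, so DovY is active.
Ornithine is present, so NolR is active.
Fe²⁺ is absent, so UlmL is active.
With repressor NolR bound, *jovW* is not transcribed.
So JovW is not produced.
Activator DovY is present, so *nolE* is transcribed.
→ *nolE* is ON.
cAMP is absent, so KulA is active.
Indole is present, so YilQ is active.
With repressor YilQ bound, *yilH* is not transcribed.
→ *yilH* is OFF.
Diaminopimelate is present, so SovA is inactive.
Required activator SovA is absent, so *nolB* is not transcribed.
So NolB is not produced.
With no repressor bound, *zorU* is transcribed.
→ *zorU* is ON.
2 of the 3 genes are transcribed.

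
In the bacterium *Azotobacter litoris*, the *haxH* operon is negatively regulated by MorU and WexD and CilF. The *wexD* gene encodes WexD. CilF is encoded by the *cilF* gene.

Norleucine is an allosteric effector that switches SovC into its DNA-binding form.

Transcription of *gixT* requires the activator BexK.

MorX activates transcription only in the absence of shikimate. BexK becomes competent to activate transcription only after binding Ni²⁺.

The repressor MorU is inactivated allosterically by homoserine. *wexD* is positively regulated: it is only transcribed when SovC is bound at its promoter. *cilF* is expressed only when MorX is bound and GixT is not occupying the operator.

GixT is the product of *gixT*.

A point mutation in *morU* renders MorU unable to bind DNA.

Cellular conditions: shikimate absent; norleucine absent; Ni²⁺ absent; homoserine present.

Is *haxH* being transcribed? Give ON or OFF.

OFF

MorU is non-functional in this strain, so it has no effect.
Norleucine is absent, so SovC is inactive.
Required activator SovC is absent, so *wexD* is not transcribed.
So WexD is not produced.
Shikimate is absent, so MorX is active.
Ni²⁺ is absent, so BexK is inactive.
Required activator BexK is absent, so *gixT* is not transcribed.
So GixT is not produced.
No repressor is bound and MorX is active, so *cilF* is transcribed.
So CilF is produced and active.
With repressor CilF bound, *haxH* is not transcribed.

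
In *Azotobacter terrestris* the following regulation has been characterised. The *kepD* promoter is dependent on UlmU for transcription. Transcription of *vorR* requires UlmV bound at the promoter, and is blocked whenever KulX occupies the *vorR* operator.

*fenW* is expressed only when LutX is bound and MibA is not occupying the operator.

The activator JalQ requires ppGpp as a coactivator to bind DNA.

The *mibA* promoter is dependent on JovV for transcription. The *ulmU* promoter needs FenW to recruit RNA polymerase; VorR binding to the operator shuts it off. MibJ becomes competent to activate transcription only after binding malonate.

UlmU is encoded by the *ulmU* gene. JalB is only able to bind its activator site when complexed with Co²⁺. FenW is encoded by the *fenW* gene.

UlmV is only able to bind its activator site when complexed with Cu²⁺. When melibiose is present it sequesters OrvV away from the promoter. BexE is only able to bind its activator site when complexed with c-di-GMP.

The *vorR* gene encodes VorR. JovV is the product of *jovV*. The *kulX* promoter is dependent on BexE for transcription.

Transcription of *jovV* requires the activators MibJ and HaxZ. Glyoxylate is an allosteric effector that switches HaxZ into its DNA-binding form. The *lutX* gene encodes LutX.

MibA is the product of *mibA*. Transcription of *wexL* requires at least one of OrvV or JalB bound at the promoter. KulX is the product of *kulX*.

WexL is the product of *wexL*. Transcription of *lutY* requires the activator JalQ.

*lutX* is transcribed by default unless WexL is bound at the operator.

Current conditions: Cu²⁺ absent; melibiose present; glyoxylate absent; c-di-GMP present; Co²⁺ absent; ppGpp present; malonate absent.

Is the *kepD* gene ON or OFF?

Malonate is absent, so MibJ is inactive.
Glyoxylate is absent, so HaxZ is inactive.
Required activator MibJ is absent, so *jovV* is not transcribed.
So JovV is not produced.
Required activator JovV is absent, so *mibA* is not transcribed.
So MibA is not produced.
Melibiose is present, so OrvV is inactive.
Co²⁺ is absent, so JalB is inactive.
No activator is available at the *wexL* promoter, so *wexL* is not transcribed.
So WexL is not produced.
With no repressor bound, *lutX* is transcribed.
So LutX is produced and active.
No repressor is bound and LutX is active, so *fenW* is transcribed.
So FenW is produced and active.
c-di-GMP is present, so BexE is active.
No repressor is bound and BexE is active, so *kulX* is transcribed.
So KulX is produced and active.
Cu²⁺ is absent, so UlmV is inactive.
With repressor KulX bound, *vorR* is not transcribed.
So VorR is not produced.
No repressor is bound and FenW is active, so *ulmU* is transcribed.
So UlmU is produced and active.
No repressor is bound and UlmU is active, so *kepD* is transcribed.

ON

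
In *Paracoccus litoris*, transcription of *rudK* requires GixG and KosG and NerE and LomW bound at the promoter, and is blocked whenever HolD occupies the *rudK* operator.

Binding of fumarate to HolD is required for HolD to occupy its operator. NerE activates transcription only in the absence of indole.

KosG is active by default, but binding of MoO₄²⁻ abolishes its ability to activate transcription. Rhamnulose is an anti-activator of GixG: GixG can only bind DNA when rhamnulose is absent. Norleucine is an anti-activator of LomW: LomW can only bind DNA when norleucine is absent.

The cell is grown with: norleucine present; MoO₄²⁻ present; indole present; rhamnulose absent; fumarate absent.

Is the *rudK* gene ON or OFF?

Rhamnulose is absent, so GixG is active.
MoO₄²⁻ is present, so KosG is inactive.
Fumarate is absent, so HolD is inactive.
Indole is present, so NerE is inactive.
Norleucine is present, so LomW is inactive.
Required activator KosG is absent, so *rudK* is not transcribed.

OFF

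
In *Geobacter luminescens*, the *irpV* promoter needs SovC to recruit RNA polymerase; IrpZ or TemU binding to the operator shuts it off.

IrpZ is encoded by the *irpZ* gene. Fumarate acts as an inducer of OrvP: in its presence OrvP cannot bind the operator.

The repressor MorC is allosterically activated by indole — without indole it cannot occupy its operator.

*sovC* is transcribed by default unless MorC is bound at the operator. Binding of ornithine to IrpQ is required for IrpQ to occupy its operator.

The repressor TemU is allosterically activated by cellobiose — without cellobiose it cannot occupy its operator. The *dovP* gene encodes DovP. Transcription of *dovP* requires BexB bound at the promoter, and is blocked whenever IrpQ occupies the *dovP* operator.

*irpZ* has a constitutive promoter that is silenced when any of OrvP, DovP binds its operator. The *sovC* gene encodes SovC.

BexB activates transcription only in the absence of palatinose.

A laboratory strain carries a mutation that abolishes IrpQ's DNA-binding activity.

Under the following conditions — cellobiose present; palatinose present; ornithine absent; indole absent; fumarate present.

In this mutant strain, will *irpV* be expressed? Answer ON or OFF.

Fumarate is present, so OrvP is inactive.
Palatinose is present, so BexB is inactive.
IrpQ is non-functional in this strain, so it has no effect.
Required activator BexB is absent, so *dovP* is not transcribed.
So DovP is not produced.
With no repressor bound, *irpZ* is transcribed.
So IrpZ is produced and active.
Cellobiose is present, so TemU is active.
Indole is absent, so MorC is inactive.
With no repressor bound, *sovC* is transcribed.
So SovC is produced and active.
With repressor IrpZ bound, *irpV* is not transcribed.

OFF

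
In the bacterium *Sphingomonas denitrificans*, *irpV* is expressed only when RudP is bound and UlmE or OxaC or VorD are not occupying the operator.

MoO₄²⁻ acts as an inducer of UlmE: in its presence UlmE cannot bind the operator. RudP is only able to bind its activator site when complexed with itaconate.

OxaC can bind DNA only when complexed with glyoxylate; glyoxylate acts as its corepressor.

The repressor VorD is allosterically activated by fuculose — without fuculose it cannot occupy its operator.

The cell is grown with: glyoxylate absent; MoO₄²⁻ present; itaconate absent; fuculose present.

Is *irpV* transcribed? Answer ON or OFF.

Itaconate is absent, so RudP is inactive.
MoO₄²⁻ is present, so UlmE is inactive.
Glyoxylate is absent, so OxaC is inactive.
Fuculose is present, so VorD is active.
With repressor VorD bound, *irpV* is not transcribed.

OFF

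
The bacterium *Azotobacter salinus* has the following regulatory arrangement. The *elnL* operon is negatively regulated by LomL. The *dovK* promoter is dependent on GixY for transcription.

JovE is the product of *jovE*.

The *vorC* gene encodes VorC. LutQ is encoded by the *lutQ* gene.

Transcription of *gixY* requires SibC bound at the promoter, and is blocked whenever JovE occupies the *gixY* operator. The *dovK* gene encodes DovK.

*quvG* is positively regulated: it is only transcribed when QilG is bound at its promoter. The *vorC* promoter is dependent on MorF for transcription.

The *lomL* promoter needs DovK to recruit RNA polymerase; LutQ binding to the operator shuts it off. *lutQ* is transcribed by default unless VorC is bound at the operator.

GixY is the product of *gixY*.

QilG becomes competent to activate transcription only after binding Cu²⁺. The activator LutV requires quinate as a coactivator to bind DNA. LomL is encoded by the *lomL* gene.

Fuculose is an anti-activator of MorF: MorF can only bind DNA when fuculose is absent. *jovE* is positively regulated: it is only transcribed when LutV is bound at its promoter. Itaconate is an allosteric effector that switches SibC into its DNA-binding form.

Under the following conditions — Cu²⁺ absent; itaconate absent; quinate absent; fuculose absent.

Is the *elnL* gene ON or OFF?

Quinate is absent, so LutV is inactive.
Required activator LutV is absent, so *jovE* is not transcribed.
So JovE is not produced.
Itaconate is absent, so SibC is inactive.
Required activator SibC is absent, so *gixY* is not transcribed.
So GixY is not produced.
Required activator GixY is absent, so *dovK* is not transcribed.
So DovK is not produced.
Fuculose is absent, so MorF is active.
No repressor is bound and MorF is active, so *vorC* is transcribed.
So VorC is produced and active.
With repressor VorC bound, *lutQ* is not transcribed.
So LutQ is not produced.
Required activator DovK is absent, so *lomL* is not transcribed.
So LomL is not produced.
With no repressor bound, *elnL* is transcribed.

ON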